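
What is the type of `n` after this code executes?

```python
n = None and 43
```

'and' returns first falsy value (None)

NoneType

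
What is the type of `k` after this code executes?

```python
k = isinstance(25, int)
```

isinstance() returns bool

bool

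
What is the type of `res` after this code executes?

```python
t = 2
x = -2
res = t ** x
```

int ** negative int returns float

float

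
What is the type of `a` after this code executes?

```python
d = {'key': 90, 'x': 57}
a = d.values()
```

.values() returns a dict_values view object

dict_values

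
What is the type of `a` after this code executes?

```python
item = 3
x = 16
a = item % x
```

int % int returns int (3 % 16 = 3)

int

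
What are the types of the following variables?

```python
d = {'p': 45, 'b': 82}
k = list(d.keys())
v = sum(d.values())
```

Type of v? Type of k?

sum of int values returns int; list(...) returns list

int, list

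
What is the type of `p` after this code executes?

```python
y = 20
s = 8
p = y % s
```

int % int returns int (20 % 8 = 4)

int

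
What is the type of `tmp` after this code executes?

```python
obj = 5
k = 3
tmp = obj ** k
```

int ** positive int returns int (5 ** 3 = 125)

int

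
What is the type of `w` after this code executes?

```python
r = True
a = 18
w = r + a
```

bool + int returns int (True is 1, so 1 + 18 = 19)

int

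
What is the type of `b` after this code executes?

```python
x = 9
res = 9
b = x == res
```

Equality comparison returns bool

bool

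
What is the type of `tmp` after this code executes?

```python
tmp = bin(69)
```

bin() returns str representation

str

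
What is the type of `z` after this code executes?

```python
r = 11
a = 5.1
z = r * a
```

int * float returns float (11 * 5.1 = 56.1)

float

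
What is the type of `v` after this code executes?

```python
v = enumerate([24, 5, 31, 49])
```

enumerate() returns an enumerate iterator object

enumerate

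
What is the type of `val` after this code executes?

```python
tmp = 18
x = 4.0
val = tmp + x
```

int + float returns float (18 + 4.0 = 22.0)

float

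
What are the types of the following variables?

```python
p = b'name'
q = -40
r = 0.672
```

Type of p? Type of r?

p is bytes; r is float

bytes, float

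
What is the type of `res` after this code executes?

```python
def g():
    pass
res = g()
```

A function with no return statement returns None

NoneType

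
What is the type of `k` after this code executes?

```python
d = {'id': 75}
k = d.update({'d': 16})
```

dict.update() returns None

NoneType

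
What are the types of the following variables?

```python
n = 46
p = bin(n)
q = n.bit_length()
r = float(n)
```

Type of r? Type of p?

float() returns float; bin() returns str

float, str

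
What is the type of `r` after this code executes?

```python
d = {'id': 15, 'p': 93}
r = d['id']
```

Accessing dict[str, int] with key 'id' returns int value 15

int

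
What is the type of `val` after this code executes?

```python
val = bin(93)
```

bin() returns str representation

str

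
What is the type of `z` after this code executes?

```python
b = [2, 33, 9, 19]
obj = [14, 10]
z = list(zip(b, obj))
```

list(zip(...)) returns a list of tuples

list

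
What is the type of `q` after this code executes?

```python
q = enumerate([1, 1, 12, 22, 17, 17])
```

enumerate() returns an enumerate iterator object

enumerate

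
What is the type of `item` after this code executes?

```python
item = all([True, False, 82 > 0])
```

all() returns bool

bool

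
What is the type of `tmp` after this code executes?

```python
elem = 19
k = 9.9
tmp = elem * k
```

int * float returns float (19 * 9.9 = 188.1)

float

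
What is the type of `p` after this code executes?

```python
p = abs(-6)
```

abs() of int returns int

int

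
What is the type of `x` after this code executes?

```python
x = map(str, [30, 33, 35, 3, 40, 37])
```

map() returns a map iterator object

map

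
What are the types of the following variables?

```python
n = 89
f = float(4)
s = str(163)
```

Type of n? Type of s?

n is int; s is str

int, str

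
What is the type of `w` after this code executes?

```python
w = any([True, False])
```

any() returns bool

bool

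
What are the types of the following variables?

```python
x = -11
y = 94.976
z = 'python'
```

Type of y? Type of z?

y is float; z is str

float, str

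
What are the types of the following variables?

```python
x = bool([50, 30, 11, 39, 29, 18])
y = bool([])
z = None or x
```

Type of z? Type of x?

None or <bool> returns the bool; bool() returns bool

bool, bool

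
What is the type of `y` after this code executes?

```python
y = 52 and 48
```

'and' returns the last value when all truthy (48, which is int)

int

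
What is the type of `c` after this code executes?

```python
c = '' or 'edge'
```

'or' returns first truthy value ('edge', which is str)

str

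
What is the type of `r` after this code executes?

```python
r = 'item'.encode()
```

str.encode() returns bytes

bytes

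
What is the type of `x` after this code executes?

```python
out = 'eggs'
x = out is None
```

'is' comparison returns bool

bool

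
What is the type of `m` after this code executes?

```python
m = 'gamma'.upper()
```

str.upper() returns str

str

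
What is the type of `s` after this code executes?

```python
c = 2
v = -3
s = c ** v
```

int ** negative int returns float

float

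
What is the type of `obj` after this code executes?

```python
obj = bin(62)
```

bin() returns str representation

str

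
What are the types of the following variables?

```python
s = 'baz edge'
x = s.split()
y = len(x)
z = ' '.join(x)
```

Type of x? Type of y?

str.split() returns list; len() returns int

list, int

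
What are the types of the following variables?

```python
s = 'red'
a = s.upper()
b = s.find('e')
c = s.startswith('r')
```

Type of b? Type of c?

str.find() returns int; str.startswith() returns bool

int, bool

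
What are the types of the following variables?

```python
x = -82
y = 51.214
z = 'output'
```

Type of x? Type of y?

x is int; y is float

int, float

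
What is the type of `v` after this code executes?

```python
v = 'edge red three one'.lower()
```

str.lower() returns str

str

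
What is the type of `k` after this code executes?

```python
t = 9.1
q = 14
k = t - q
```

float - int returns float (9.1 - 14 = -4.9)

float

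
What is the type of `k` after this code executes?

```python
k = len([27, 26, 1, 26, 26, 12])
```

len() always returns int

int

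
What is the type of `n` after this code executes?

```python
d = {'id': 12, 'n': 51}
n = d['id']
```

Accessing dict[str, int] with key 'id' returns int value 12

int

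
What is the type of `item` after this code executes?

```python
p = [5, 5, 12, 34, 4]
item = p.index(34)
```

list.index() returns int

int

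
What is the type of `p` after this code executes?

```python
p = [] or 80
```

'or' returns first truthy value (80, which is int)

int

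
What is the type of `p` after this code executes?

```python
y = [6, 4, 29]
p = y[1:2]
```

Slicing a list always returns a list

list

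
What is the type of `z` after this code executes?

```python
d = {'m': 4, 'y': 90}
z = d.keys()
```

.keys() returns a dict_keys view object

dict_keys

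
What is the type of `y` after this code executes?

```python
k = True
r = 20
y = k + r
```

bool + int returns int (True is 1, so 1 + 20 = 21)

int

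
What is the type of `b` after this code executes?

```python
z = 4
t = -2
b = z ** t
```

int ** negative int returns float

float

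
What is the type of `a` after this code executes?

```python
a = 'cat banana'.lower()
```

str.lower() returns str

str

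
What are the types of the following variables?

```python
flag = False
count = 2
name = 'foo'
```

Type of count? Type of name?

count is int; name is str

int, str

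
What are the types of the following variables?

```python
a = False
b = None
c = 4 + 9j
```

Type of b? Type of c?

b is NoneType; c is complex

NoneType, complex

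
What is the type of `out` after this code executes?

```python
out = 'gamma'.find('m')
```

str.find() returns int (index, or -1)

int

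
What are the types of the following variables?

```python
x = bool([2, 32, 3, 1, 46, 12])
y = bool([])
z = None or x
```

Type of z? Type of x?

None or <bool> returns the bool; bool() returns bool

bool, bool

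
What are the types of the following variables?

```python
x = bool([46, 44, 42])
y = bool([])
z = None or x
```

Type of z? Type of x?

None or <bool> returns the bool; bool() returns bool

bool, bool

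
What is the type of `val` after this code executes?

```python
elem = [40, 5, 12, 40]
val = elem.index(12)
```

list.index() returns int

int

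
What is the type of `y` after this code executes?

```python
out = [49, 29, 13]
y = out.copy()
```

list.copy() returns list

list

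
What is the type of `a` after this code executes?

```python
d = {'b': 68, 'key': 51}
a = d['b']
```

Accessing dict[str, int] with key 'b' returns int value 68

int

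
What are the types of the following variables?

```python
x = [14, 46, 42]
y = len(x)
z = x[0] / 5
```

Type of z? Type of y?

int / int returns float; len() returns int

float, int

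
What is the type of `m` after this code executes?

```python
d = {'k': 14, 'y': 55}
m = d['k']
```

Accessing dict[str, int] with key 'k' returns int value 14

int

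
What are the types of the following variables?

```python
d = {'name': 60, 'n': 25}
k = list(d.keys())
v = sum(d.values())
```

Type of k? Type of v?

list(...) returns list; sum of int values returns int

list, int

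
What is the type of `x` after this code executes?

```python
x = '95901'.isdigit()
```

str.isdigit() returns bool

bool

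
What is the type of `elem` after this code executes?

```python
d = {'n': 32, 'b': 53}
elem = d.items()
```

dict.items() returns a dict_items view

dict_items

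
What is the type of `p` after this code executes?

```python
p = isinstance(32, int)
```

isinstance() returns bool

bool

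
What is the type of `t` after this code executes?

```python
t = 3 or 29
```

'or' returns the first truthy value (3, which is int)

int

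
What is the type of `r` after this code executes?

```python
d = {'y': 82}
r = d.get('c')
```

dict.get() returns None when key 'c' is not found and no default given

NoneType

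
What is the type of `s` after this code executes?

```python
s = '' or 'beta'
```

'or' returns first truthy value ('beta', which is str)

str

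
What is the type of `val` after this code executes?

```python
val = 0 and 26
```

'and' returns the first falsy value (0, which is int)

int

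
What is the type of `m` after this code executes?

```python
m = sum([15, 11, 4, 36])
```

sum() of ints returns int

int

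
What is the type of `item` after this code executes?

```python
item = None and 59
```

'and' returns first falsy value (None)

NoneType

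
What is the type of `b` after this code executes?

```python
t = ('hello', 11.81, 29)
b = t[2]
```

Index 2 of tuple is 29 which is int

int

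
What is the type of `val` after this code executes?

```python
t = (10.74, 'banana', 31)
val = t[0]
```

Index 0 of tuple is 10.74 which is float

float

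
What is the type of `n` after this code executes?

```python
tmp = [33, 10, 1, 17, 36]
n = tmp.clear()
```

list.clear() returns None

NoneType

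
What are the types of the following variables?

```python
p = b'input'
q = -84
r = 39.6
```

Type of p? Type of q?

p is bytes; q is int

bytes, int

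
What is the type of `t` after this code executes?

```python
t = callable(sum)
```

callable() returns bool

bool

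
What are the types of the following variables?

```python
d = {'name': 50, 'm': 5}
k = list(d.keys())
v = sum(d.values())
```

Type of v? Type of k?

sum of int values returns int; list(...) returns list

int, list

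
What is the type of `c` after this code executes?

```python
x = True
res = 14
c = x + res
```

bool + int returns int (True is 1, so 1 + 14 = 15)

int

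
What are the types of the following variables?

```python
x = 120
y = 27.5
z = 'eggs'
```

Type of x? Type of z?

x is int; z is str

int, str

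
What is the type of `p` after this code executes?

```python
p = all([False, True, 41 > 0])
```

all() returns bool

bool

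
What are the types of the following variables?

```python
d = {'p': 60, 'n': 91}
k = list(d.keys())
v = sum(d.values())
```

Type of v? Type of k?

sum of int values returns int; list(...) returns list

int, list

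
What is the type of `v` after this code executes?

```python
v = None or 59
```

'or' with None returns the other value (59, int)

int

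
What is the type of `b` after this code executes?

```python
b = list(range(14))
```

list(range(...)) returns list

list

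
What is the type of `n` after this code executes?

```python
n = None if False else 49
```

Ternary: condition is False, else branch (49) taken → int

int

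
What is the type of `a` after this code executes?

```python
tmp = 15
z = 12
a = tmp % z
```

int % int returns int (15 % 12 = 3)

int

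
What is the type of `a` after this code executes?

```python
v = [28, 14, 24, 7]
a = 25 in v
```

'in' operator returns bool

bool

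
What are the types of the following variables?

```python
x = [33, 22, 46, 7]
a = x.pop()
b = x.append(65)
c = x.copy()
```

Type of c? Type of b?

list.copy() returns list; list.append() returns None

list, NoneType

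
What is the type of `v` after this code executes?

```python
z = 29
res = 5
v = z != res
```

Comparison operators return bool

bool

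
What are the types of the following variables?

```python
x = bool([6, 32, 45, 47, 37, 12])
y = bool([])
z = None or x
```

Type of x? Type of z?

bool() returns bool; None or <bool> returns the bool

bool, bool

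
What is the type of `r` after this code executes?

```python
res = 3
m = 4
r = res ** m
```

int ** positive int returns int (3 ** 4 = 81)

int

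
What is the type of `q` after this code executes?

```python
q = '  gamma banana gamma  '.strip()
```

str.strip() returns str

str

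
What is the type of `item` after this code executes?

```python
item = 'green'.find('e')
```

str.find() returns int (index, or -1)

int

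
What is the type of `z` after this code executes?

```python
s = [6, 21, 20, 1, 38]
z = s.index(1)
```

list.index() returns int

int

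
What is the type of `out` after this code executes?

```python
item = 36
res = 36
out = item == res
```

Equality comparison returns bool

bool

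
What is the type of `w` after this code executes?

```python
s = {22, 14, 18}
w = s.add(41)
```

set.add() returns None (mutates in place)

NoneType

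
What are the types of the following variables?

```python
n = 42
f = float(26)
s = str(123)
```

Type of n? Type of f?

n is int; f is float

int, float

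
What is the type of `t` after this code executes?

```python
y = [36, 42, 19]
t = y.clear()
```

list.clear() returns None

NoneType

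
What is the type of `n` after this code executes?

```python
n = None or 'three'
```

'or' with None returns the other value ('three', str)

str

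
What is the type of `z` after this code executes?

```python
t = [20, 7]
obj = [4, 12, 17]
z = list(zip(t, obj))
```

list(zip(...)) returns a list of tuples

list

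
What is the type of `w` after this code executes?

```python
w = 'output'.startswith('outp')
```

str.startswith() returns bool

bool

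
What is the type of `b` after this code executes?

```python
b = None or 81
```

'or' with None returns the other value (81, int)

int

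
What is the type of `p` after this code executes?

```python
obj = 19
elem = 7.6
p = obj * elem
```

int * float returns float (19 * 7.6 = 144.4)

float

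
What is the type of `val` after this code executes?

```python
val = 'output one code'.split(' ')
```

str.split() returns list

list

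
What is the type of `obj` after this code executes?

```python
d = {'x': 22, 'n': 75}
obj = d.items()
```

dict.items() returns a dict_items view

dict_items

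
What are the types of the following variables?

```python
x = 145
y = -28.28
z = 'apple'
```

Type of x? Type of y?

x is int; y is float

int, float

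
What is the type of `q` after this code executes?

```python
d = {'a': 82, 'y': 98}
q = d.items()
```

dict.items() returns a dict_items view

dict_items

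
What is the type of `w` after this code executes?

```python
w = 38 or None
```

'or' returns first truthy value (38, int)

int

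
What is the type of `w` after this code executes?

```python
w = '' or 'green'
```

'or' returns first truthy value ('green', which is str)

str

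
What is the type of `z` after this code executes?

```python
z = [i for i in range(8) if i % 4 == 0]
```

A list comprehension [...] produces a list

list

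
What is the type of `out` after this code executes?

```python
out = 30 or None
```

'or' returns first truthy value (30, int)

int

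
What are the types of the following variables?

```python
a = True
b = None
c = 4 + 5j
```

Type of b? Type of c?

b is NoneType; c is complex

NoneType, complex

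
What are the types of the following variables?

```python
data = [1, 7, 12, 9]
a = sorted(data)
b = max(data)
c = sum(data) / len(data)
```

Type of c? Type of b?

int / int returns float; max of ints returns int

float, int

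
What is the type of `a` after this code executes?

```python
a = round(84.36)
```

round() with no ndigits arg returns int

int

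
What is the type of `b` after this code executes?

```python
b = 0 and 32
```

'and' returns the first falsy value (0, which is int)

int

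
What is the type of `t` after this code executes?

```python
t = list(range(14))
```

list(range(...)) returns list

list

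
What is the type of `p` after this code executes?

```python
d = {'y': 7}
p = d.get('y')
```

dict.get() returns the value (int) when key is found

int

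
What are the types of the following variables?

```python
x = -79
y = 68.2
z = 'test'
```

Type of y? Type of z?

y is float; z is str

float, str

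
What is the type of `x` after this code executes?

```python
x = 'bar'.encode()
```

str.encode() returns bytes

bytes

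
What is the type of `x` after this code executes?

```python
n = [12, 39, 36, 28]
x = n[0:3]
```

Slicing a list always returns a list

list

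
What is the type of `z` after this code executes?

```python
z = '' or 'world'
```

'or' returns first truthy value ('world', which is str)

str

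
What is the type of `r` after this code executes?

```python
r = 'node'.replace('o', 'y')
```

str.replace() returns str

str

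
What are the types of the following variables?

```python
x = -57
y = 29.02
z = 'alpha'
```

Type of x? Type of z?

x is int; z is str

int, str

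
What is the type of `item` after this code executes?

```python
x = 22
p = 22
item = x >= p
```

Comparison operators return bool

bool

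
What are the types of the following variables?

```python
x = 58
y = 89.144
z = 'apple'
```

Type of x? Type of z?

x is int; z is str

int, str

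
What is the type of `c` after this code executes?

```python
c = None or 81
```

'or' with None returns the other value (81, int)

int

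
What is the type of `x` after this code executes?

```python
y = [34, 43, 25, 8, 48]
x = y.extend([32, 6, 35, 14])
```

list.extend() returns None

NoneType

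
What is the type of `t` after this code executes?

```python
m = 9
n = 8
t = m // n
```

int // int returns int (9 // 8 = 1)

int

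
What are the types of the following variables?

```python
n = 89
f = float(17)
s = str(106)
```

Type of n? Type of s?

n is int; s is str

int, str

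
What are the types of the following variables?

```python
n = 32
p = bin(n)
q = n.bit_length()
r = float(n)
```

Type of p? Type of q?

bin() returns str; int.bit_length() returns int

str, int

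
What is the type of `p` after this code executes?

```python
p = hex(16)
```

hex() returns str representation

str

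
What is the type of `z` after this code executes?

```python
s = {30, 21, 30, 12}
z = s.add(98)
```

set.add() returns None (mutates in place)

NoneType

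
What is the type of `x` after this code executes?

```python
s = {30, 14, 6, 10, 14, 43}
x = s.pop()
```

Popping from a set of ints returns int

int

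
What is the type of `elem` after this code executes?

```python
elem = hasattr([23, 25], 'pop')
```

hasattr() returns bool

bool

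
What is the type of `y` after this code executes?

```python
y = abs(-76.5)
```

abs() of float returns float

float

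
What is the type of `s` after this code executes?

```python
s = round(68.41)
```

round() with no ndigits arg returns int

int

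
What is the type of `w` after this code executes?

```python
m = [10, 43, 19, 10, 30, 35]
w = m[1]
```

Indexing a list of ints returns int (m[1] = 43)

int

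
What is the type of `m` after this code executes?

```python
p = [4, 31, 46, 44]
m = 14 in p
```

'in' operator returns bool

bool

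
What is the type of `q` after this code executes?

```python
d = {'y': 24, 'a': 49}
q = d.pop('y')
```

dict.pop() returns the value (int)

int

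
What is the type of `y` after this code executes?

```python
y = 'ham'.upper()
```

str.upper() returns str

str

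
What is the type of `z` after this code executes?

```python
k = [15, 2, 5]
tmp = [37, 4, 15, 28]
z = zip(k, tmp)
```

zip() returns a zip iterator object

zip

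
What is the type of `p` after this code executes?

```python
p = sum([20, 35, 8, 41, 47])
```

sum() of ints returns int

int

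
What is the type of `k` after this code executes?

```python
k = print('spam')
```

print() returns None

NoneType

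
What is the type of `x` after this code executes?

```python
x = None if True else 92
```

Ternary: condition is True, if branch (None) taken → NoneType

NoneType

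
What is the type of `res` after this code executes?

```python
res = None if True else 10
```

Ternary: condition is True, if branch (None) taken → NoneType

NoneType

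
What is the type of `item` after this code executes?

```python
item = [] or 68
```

'or' returns first truthy value (68, which is int)

int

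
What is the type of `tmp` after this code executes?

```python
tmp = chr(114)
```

chr() returns str (single character)

str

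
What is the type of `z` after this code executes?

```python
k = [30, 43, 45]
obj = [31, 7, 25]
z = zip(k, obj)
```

zip() returns a zip iterator object

zip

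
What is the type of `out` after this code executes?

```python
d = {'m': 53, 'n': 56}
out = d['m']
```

Accessing dict[str, int] with key 'm' returns int value 53

int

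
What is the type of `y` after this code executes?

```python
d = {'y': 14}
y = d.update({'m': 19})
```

dict.update() returns None

NoneType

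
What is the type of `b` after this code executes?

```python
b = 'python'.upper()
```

str.upper() returns str

str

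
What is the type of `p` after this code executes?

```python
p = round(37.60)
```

round() with no ndigits arg returns int

int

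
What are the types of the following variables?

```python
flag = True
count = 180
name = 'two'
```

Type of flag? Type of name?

flag is bool; name is str

bool, str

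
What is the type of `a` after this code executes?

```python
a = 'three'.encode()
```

str.encode() returns bytes

bytes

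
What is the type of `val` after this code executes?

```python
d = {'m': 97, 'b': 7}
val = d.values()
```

.values() returns a dict_values view object

dict_values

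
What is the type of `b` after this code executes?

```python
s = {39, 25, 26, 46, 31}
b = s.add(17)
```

set.add() returns None (mutates in place)

NoneType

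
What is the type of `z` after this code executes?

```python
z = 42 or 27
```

'or' returns the first truthy value (42, which is int)

int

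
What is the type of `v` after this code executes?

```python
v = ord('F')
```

ord() returns int (Unicode code point)

int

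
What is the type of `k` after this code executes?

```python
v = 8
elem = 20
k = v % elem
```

int % int returns int (8 % 20 = 8)

int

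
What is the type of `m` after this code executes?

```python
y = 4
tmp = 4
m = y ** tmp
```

int ** positive int returns int (4 ** 4 = 256)

int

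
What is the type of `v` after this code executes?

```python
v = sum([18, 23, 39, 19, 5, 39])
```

sum() of ints returns int

int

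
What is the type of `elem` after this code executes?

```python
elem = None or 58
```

'or' with None returns the other value (58, int)

int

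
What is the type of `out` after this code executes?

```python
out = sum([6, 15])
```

sum() of ints returns int

int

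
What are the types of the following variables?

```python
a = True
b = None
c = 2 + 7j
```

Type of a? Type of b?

a is bool; b is NoneType

bool, NoneType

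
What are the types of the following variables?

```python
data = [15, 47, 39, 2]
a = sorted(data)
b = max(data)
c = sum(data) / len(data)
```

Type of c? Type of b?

int / int returns float; max of ints returns int

float, int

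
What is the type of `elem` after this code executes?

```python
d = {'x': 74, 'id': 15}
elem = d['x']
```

Accessing dict[str, int] with key 'x' returns int value 74

int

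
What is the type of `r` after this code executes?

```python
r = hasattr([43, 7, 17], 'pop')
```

hasattr() returns bool

bool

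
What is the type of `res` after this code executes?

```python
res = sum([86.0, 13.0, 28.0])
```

sum() of floats returns float

float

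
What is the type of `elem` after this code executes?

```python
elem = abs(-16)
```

abs() of int returns int

int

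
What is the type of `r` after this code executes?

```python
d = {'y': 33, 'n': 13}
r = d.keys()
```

.keys() returns a dict_keys view object

dict_keys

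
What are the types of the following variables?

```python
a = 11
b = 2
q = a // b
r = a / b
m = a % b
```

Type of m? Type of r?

int % int returns int; int / int returns float

int, float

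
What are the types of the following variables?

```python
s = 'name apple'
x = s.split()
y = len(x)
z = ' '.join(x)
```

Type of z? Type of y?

str.join() returns str; len() returns int

str, int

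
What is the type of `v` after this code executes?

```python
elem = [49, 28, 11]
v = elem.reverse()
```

list.reverse() returns None

NoneType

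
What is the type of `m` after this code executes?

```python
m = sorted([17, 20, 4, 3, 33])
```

sorted() always returns list

list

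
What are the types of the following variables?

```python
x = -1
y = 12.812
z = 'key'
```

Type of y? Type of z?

y is float; z is str

float, str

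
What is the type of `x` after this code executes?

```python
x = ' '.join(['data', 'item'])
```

str.join() returns str

str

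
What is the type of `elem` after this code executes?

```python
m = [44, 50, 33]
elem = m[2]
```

Indexing a list of ints returns int (m[2] = 33)

int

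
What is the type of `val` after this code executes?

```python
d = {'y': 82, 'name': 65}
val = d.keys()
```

.keys() returns a dict_keys view object

dict_keys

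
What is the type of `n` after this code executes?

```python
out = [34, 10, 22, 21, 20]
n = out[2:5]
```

Slicing a list always returns a list

list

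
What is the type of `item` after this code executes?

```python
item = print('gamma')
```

print() returns None

NoneType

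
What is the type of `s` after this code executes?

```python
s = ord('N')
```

ord() returns int (Unicode code point)

int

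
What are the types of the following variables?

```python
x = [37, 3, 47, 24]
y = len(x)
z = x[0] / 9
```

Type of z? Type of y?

int / int returns float; len() returns int

float, int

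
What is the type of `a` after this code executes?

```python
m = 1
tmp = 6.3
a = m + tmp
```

int + float returns float (1 + 6.3 = 7.3)

float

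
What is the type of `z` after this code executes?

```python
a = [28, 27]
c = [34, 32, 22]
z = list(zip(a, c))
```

list(zip(...)) returns a list of tuples

list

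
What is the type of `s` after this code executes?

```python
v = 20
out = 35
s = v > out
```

Comparison operators return bool

bool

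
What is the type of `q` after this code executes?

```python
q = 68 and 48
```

'and' returns the last value when all truthy (48, which is int)

int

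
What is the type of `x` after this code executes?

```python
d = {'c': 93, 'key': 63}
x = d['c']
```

Accessing dict[str, int] with key 'c' returns int value 93

int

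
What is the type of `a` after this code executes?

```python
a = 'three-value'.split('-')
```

str.split() returns list

list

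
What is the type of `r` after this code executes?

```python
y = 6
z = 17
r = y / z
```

int / int always returns float in Python 3 (6 / 17 = 0.352941)

float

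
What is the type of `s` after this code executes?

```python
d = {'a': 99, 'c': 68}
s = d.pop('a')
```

dict.pop() returns the value (int)

int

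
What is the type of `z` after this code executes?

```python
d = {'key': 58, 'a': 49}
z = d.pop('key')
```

dict.pop() returns the value (int)

int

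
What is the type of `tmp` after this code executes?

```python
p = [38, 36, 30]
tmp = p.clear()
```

list.clear() returns None

NoneType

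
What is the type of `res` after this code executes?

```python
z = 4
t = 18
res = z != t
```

Comparison operators return bool

bool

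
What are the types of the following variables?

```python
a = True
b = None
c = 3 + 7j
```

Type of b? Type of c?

b is NoneType; c is complex

NoneType, complex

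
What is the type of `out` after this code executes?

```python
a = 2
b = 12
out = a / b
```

int / int always returns float in Python 3 (2 / 12 = 0.166667)

float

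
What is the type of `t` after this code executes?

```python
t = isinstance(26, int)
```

isinstance() returns bool

bool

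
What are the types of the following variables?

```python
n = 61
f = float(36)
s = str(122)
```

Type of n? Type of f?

n is int; f is float

int, float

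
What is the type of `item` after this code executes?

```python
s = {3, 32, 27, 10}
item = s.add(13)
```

set.add() returns None (mutates in place)

NoneType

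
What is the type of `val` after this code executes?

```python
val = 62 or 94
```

'or' returns the first truthy value (62, which is int)

int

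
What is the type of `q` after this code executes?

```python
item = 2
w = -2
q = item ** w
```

int ** negative int returns float

float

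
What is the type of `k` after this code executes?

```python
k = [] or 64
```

'or' returns first truthy value (64, which is int)

int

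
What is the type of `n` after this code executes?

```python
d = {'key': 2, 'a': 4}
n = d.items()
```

dict.items() returns a dict_items view

dict_items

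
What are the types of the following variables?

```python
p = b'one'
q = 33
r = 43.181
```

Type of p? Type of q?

p is bytes; q is int

bytes, int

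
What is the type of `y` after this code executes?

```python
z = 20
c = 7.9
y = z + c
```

int + float returns float (20 + 7.9 = 27.9)

float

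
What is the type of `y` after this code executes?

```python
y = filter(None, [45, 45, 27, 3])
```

filter() returns a filter iterator object

filter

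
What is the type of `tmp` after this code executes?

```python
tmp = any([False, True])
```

any() returns bool

bool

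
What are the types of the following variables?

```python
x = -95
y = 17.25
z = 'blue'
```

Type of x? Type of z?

x is int; z is str

int, str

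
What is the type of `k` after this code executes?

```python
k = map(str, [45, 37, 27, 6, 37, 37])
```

map() returns a map iterator object

map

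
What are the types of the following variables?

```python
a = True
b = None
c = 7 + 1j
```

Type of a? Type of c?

a is bool; c is complex

bool, complex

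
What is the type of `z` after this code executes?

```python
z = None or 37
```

'or' with None returns the other value (37, int)

int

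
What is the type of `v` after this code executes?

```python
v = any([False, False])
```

any() returns bool

bool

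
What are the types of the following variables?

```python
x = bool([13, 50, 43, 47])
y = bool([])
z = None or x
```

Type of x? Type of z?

bool() returns bool; None or <bool> returns the bool

bool, bool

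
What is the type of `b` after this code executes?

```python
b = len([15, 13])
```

len() always returns int

int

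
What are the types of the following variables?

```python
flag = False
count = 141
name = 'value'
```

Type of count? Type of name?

count is int; name is str

int, str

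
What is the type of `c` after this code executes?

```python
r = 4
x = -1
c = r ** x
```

int ** negative int returns float

float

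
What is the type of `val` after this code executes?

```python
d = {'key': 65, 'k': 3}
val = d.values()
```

.values() returns a dict_values view object

dict_values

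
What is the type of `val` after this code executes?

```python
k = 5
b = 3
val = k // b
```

int // int returns int (5 // 3 = 1)

int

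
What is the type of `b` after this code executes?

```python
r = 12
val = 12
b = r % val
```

int % int returns int (12 % 12 = 0)

int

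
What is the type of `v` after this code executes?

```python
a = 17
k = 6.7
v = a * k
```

int * float returns float (17 * 6.7 = 113.9)

float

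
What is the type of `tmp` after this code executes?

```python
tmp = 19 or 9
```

'or' returns the first truthy value (19, which is int)

int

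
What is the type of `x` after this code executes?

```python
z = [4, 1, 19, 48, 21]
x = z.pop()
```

list.pop() returns the popped element (int here)

int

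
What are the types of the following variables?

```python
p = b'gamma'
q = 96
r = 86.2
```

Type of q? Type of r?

q is int; r is float

int, float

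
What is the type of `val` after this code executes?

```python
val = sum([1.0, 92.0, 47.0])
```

sum() of floats returns float

float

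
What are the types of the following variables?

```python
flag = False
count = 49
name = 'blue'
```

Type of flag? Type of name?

flag is bool; name is str

bool, str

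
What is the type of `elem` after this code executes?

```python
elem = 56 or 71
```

'or' returns the first truthy value (56, which is int)

int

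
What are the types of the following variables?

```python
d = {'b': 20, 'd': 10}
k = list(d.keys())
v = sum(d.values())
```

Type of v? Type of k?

sum of int values returns int; list(...) returns list

int, list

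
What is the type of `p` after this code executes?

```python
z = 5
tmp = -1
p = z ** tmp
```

int ** negative int returns float

float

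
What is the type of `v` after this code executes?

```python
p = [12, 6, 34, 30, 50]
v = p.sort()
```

list.sort() returns None (sorts in place)

NoneType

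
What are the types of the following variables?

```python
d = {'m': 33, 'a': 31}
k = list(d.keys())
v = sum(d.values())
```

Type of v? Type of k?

sum of int values returns int; list(...) returns list

int, list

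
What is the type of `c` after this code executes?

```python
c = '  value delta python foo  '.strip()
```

str.strip() returns str

str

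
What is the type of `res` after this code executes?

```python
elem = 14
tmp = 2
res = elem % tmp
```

int % int returns int (14 % 2 = 0)

int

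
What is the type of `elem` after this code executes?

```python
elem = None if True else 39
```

Ternary: condition is True, if branch (None) taken → NoneType

NoneType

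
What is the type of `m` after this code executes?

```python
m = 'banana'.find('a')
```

str.find() returns int (index, or -1)

int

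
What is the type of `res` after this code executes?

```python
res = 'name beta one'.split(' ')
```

str.split() returns list

list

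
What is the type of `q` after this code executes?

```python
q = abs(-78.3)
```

abs() of float returns float

float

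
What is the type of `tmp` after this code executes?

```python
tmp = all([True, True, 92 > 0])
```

all() returns bool

bool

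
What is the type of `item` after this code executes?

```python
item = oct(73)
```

oct() returns str representation

str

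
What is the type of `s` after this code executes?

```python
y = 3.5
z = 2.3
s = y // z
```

float // float returns float (floor division preserves float type)

float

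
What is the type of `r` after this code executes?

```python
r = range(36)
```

range() returns a range object

range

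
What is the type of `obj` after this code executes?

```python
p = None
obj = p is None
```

'is' comparison returns bool

bool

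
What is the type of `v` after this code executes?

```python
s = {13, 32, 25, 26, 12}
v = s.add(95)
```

set.add() returns None (mutates in place)

NoneType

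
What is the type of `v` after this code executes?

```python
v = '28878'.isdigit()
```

str.isdigit() returns bool

bool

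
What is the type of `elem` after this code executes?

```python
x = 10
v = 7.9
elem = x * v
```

int * float returns float (10 * 7.9 = 79.0)

float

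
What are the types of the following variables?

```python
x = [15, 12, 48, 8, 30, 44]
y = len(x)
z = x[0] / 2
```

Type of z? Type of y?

int / int returns float; len() returns int

float, int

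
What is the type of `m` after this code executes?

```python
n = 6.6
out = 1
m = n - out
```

float - int returns float (6.6 - 1 = 5.6)

float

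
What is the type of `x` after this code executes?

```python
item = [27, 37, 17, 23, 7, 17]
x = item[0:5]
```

Slicing a list always returns a list

list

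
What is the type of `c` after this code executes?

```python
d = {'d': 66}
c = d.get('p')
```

dict.get() returns None when key 'p' is not found and no default given

NoneType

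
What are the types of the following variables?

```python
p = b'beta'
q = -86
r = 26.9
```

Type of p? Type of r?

p is bytes; r is float

bytes, float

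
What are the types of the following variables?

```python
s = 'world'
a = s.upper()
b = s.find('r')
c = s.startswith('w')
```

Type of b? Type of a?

str.find() returns int; str.upper() returns str

int, str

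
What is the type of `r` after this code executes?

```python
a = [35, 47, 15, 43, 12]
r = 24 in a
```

'in' operator returns bool

bool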